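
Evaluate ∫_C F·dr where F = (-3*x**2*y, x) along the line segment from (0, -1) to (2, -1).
8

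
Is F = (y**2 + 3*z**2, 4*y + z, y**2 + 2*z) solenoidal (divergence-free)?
No, ∇·F = 6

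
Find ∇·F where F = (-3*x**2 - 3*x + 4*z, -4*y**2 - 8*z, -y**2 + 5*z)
-6*x - 8*y + 2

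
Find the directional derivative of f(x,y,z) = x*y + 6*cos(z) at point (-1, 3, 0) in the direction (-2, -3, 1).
-3*sqrt(14)/14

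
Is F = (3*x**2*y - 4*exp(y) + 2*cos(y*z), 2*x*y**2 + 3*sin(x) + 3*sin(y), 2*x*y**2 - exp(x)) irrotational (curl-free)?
No, ∇×F = (4*x*y, -2*y**2 - 2*y*sin(y*z) + exp(x), -3*x**2 + 2*y**2 + 2*z*sin(y*z) + 4*exp(y) + 3*cos(x))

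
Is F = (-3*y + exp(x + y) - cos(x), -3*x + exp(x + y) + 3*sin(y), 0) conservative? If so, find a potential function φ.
Yes, F is conservative. φ = -3*x*y + exp(x + y) - sin(x) - 3*cos(y)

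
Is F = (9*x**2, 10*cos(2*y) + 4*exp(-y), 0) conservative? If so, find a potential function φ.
Yes, F is conservative. φ = 3*x**3 + 5*sin(2*y) - 4*exp(-y)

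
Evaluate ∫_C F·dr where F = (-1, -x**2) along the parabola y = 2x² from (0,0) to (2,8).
-18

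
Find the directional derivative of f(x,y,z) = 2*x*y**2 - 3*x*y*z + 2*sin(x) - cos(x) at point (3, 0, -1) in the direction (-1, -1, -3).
-sqrt(11)*(2*cos(3) + sin(3) + 9)/11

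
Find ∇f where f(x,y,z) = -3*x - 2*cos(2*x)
(4*sin(2*x) - 3, 0, 0)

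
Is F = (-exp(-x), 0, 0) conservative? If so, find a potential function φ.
Yes, F is conservative. φ = exp(-x)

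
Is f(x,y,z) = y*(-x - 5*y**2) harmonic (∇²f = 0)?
No, ∇²f = -30*y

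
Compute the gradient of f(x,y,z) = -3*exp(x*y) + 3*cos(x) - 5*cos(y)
(-3*y*exp(x*y) - 3*sin(x), -3*x*exp(x*y) + 5*sin(y), 0)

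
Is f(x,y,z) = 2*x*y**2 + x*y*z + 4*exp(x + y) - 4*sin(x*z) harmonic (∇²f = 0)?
No, ∇²f = 4*x**2*sin(x*z) + 4*x + 4*z**2*sin(x*z) + 8*exp(x + y)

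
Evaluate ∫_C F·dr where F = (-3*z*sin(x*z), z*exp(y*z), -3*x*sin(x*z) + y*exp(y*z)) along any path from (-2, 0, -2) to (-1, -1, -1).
-1 + 3*cos(1) - 3*cos(4) + E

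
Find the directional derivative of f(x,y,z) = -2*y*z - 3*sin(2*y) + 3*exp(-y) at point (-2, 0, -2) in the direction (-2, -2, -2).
5*sqrt(3)/3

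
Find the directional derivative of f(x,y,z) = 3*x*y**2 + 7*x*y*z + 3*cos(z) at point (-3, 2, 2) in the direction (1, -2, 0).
196*sqrt(5)/5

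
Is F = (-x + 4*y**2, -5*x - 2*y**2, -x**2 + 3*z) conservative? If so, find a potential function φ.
No, ∇×F = (0, 2*x, -8*y - 5) ≠ 0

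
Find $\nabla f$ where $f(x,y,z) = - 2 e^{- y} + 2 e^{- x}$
(-2*exp(-x), 2*exp(-y), 0)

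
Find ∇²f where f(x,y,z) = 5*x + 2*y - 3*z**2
-6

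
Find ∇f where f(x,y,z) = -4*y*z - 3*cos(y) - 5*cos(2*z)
(0, -4*z + 3*sin(y), -4*y + 10*sin(2*z))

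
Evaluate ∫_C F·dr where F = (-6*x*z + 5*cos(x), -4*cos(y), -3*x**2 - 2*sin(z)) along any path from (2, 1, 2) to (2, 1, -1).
-2*cos(2) + 2*cos(1) + 36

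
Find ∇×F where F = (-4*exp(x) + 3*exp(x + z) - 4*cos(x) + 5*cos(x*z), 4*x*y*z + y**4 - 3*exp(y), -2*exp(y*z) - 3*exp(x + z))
(-4*x*y - 2*z*exp(y*z), -5*x*sin(x*z) + 6*exp(x + z), 4*y*z)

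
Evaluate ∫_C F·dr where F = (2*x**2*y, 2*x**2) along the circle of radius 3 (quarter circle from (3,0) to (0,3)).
36 - 81*pi/8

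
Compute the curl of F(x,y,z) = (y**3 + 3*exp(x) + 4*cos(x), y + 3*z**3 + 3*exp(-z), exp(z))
(-9*z**2 + 3*exp(-z), 0, -3*y**2)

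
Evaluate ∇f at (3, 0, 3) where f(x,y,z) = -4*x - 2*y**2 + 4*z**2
(-4, 0, 24)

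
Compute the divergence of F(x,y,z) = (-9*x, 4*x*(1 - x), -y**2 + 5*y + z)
-8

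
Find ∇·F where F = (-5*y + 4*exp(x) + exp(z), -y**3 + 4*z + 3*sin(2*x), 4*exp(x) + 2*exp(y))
-3*y**2 + 4*exp(x)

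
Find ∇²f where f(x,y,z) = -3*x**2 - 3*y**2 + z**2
-10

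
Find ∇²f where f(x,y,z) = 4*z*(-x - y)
0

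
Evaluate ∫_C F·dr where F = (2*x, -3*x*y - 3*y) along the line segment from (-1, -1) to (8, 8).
-1089/2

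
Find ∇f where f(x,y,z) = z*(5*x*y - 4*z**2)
(5*y*z, 5*x*z, 5*x*y - 12*z**2)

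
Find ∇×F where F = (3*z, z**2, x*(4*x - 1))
(-2*z, 4 - 8*x, 0)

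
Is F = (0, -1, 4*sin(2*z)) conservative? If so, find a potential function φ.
Yes, F is conservative. φ = -y - 2*cos(2*z)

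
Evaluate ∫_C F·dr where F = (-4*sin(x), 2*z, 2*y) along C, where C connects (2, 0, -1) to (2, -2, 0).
0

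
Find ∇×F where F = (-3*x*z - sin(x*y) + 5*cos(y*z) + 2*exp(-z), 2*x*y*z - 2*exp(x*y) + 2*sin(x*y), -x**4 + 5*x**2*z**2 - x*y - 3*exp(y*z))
(-2*x*y - x - 3*z*exp(y*z), 4*x**3 - 10*x*z**2 - 3*x - 5*y*sin(y*z) + y - 2*exp(-z), x*cos(x*y) + 2*y*z - 2*y*exp(x*y) + 2*y*cos(x*y) + 5*z*sin(y*z))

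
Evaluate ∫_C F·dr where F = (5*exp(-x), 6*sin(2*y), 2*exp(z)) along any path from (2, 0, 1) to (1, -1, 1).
-5*exp(-1) + 5*exp(-2) - 3*cos(2) + 3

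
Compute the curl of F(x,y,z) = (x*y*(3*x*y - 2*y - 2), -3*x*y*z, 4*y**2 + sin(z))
(y*(3*x + 8), 0, -6*x**2*y + 4*x*y + 2*x - 3*y*z)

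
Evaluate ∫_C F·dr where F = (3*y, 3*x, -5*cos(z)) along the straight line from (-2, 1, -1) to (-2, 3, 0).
-12 - 5*sin(1)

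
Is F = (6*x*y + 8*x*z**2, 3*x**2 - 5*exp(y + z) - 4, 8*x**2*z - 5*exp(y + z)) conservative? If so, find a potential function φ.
Yes, F is conservative. φ = 3*x**2*y + 4*x**2*z**2 - 4*y - 5*exp(y + z)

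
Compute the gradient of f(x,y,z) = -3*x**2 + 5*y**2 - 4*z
(-6*x, 10*y, -4)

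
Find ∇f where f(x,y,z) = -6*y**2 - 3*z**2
(0, -12*y, -6*z)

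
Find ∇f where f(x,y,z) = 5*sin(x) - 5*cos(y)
(5*cos(x), 5*sin(y), 0)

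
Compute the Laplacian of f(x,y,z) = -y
0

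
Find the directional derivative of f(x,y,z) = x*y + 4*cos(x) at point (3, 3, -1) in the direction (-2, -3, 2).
sqrt(17)*(-15 + 8*sin(3))/17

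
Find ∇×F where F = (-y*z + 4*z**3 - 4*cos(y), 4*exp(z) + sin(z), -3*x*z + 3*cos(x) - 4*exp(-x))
(-4*exp(z) - cos(z), -y + 12*z**2 + 3*z + 3*sin(x) - 4*exp(-x), z - 4*sin(y))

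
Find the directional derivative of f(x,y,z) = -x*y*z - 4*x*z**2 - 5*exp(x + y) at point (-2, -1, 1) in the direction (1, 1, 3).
sqrt(11)*(-10 + 41*exp(3))*exp(-3)/11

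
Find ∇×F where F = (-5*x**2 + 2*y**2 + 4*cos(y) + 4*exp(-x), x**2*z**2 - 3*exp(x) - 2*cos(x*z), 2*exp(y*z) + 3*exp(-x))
(-2*x**2*z - 2*x*sin(x*z) + 2*z*exp(y*z), 3*exp(-x), 2*x*z**2 - 4*y + 2*z*sin(x*z) - 3*exp(x) + 4*sin(y))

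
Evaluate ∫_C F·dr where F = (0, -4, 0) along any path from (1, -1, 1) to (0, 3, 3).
-16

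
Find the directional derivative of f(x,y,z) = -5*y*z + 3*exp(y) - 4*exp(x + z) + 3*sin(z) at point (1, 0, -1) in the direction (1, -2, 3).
sqrt(14)*(-32 + 9*cos(1))/14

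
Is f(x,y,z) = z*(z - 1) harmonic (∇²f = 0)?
No, ∇²f = 2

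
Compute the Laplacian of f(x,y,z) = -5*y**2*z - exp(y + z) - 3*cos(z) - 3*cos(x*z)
3*x**2*cos(x*z) + 3*z**2*cos(x*z) - 10*z - 2*exp(y + z) + 3*cos(z)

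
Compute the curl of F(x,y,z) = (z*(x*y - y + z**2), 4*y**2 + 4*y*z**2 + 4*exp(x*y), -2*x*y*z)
(2*z*(-x - 4*y), x*y + 2*y*z - y + 3*z**2, 4*y*exp(x*y) - z*(x - 1))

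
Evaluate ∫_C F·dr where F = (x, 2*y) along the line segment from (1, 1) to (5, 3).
20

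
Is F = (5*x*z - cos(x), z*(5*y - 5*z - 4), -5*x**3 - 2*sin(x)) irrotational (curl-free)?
No, ∇×F = (-5*y + 10*z + 4, 15*x**2 + 5*x + 2*cos(x), 0)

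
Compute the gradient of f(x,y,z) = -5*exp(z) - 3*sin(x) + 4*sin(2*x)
(-3*cos(x) + 8*cos(2*x), 0, -5*exp(z))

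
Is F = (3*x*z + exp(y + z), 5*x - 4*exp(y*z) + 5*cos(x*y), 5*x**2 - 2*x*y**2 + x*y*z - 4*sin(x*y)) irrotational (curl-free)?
No, ∇×F = (-4*x*y + x*z - 4*x*cos(x*y) + 4*y*exp(y*z), -7*x + 2*y**2 - y*z + 4*y*cos(x*y) + exp(y + z), -5*y*sin(x*y) - exp(y + z) + 5)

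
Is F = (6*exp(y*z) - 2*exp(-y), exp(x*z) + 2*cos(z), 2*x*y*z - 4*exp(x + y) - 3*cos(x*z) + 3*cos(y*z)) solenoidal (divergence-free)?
No, ∇·F = 2*x*y + 3*x*sin(x*z) - 3*y*sin(y*z)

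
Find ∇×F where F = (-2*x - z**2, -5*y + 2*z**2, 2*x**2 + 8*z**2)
(-4*z, -4*x - 2*z, 0)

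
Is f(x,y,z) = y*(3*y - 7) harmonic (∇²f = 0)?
No, ∇²f = 6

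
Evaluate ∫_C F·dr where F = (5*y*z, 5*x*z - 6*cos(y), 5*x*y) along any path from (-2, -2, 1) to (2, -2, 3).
-80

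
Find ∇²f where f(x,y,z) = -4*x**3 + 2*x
-24*x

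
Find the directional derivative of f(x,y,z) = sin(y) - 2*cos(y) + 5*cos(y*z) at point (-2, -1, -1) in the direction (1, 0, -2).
-2*sqrt(5)*sin(1)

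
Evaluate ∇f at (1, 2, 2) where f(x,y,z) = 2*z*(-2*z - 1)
(0, 0, -18)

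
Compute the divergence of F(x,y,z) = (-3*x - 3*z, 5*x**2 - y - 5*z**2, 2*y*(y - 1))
-4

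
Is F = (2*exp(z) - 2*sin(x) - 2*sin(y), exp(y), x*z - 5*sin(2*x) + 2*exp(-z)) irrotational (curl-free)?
No, ∇×F = (0, -z + 2*exp(z) + 10*cos(2*x), 2*cos(y))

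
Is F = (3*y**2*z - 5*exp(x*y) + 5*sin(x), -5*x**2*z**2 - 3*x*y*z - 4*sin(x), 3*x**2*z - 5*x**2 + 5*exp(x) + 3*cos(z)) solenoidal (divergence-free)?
No, ∇·F = 3*x**2 - 3*x*z - 5*y*exp(x*y) - 3*sin(z) + 5*cos(x)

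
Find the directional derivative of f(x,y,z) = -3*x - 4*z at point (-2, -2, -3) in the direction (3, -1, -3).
3*sqrt(19)/19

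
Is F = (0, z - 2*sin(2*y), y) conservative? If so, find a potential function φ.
Yes, F is conservative. φ = y*z + cos(2*y)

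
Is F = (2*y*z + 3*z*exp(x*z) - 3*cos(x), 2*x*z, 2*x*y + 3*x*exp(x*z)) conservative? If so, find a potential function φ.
Yes, F is conservative. φ = 2*x*y*z + 3*exp(x*z) - 3*sin(x)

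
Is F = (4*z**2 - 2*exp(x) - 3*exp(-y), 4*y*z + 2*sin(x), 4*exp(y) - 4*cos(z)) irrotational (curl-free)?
No, ∇×F = (-4*y + 4*exp(y), 8*z, 2*cos(x) - 3*exp(-y))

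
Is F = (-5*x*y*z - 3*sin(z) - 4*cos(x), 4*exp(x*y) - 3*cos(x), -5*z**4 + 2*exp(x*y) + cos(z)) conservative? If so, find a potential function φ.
No, ∇×F = (2*x*exp(x*y), -5*x*y - 2*y*exp(x*y) - 3*cos(z), 5*x*z + 4*y*exp(x*y) + 3*sin(x)) ≠ 0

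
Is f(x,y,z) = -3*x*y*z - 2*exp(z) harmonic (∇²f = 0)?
No, ∇²f = -2*exp(z)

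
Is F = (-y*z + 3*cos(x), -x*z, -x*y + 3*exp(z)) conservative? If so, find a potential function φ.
Yes, F is conservative. φ = -x*y*z + 3*exp(z) + 3*sin(x)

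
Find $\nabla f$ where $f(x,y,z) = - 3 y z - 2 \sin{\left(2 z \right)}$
(0, -3*z, -3*y - 4*cos(2*z))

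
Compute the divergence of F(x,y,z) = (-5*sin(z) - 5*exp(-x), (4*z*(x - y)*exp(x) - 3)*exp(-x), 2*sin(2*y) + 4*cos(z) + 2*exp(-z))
-4*z - 4*sin(z) - 2*exp(-z) + 5*exp(-x)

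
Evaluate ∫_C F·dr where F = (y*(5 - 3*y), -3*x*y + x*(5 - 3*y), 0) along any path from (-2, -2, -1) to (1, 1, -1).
-42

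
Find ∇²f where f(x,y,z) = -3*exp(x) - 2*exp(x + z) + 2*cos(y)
-3*exp(x) - 4*exp(x + z) - 2*cos(y)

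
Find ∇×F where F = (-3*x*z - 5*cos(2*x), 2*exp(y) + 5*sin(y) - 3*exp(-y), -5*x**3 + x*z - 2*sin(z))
(0, 15*x**2 - 3*x - z, 0)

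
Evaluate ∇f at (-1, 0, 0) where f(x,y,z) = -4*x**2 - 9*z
(8, 0, -9)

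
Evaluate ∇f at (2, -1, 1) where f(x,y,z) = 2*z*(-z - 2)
(0, 0, -8)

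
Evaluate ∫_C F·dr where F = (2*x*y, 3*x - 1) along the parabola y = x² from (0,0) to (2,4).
20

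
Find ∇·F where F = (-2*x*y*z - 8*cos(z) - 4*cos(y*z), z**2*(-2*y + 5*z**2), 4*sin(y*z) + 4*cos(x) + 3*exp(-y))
-2*y*z + 4*y*cos(y*z) - 2*z**2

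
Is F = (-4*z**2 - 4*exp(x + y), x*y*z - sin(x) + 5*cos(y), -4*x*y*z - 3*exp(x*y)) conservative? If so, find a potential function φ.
No, ∇×F = (x*(-y - 4*z - 3*exp(x*y)), 4*y*z + 3*y*exp(x*y) - 8*z, y*z + 4*exp(x + y) - cos(x)) ≠ 0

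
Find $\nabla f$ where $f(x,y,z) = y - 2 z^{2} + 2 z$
(0, 1, 2 - 4*z)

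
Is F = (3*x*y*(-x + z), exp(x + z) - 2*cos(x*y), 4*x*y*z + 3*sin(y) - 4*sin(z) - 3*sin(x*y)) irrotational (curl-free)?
No, ∇×F = (4*x*z - 3*x*cos(x*y) - exp(x + z) + 3*cos(y), y*(3*x - 4*z + 3*cos(x*y)), 3*x*(x - z) + 2*y*sin(x*y) + exp(x + z))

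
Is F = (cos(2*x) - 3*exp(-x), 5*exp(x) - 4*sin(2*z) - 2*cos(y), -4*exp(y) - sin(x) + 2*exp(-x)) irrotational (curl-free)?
No, ∇×F = (-4*exp(y) + 8*cos(2*z), cos(x) + 2*exp(-x), 5*exp(x))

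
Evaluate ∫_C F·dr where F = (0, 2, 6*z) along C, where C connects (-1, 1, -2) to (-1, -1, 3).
11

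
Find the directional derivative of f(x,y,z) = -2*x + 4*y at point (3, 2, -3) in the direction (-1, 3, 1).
14*sqrt(11)/11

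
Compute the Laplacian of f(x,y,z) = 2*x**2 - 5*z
4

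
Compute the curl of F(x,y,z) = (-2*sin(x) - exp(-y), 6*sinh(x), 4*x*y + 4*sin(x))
(4*x, -4*y - 4*cos(x), 6*cosh(x) - exp(-y))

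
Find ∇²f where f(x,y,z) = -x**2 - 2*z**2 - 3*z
-6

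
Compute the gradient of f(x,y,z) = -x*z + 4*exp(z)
(-z, 0, -x + 4*exp(z))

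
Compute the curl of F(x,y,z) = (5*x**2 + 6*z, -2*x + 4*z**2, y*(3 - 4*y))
(-8*y - 8*z + 3, 6, -2)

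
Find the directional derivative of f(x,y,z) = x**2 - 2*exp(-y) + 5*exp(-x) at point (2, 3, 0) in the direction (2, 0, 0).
4 - 5*exp(-2)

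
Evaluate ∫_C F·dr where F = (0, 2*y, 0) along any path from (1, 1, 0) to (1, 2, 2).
3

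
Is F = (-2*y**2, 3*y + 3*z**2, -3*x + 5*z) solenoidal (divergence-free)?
No, ∇·F = 8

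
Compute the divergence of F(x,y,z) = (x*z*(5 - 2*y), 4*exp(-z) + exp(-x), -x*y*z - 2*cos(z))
-x*y - z*(2*y - 5) + 2*sin(z)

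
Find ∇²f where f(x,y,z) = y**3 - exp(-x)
6*y - exp(-x)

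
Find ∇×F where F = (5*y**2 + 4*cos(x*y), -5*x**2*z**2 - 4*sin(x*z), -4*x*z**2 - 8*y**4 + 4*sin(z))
(10*x**2*z + 4*x*cos(x*z) - 32*y**3, 4*z**2, -10*x*z**2 + 4*x*sin(x*y) - 10*y - 4*z*cos(x*z))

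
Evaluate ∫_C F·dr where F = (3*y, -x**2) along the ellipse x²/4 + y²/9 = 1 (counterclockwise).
-18*pi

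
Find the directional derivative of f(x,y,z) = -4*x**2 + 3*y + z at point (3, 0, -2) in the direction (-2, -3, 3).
21*sqrt(22)/11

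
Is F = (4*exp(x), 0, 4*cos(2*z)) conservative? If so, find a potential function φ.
Yes, F is conservative. φ = 4*exp(x) + 2*sin(2*z)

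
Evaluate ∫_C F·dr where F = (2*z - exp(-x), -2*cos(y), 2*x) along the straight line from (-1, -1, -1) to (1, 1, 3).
-4*sin(1) - E + exp(-1) + 4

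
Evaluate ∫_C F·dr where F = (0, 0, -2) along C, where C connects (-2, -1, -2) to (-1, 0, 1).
-6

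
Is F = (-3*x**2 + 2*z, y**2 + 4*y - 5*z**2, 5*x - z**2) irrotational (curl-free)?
No, ∇×F = (10*z, -3, 0)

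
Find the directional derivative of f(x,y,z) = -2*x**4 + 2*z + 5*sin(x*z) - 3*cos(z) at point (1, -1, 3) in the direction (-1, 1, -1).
sqrt(3)*(-sin(3) + 2 - 20*cos(3)/3)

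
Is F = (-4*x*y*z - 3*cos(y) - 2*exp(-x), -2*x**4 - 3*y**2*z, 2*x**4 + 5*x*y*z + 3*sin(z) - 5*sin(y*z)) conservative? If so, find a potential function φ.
No, ∇×F = (5*x*z + 3*y**2 - 5*z*cos(y*z), -8*x**3 - 4*x*y - 5*y*z, -8*x**3 + 4*x*z - 3*sin(y)) ≠ 0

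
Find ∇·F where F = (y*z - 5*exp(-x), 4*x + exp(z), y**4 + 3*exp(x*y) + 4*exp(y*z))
4*y*exp(y*z) + 5*exp(-x)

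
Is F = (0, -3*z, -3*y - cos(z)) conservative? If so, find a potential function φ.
Yes, F is conservative. φ = -3*y*z - sin(z)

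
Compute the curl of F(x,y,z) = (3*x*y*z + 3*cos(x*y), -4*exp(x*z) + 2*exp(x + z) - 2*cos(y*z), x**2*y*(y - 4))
(2*x**2*y - 4*x**2 + 4*x*exp(x*z) - 2*y*sin(y*z) - 2*exp(x + z), x*y*(11 - 2*y), -3*x*z + 3*x*sin(x*y) - 4*z*exp(x*z) + 2*exp(x + z))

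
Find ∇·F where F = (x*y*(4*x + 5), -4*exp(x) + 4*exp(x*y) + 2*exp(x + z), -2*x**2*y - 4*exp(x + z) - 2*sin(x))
8*x*y + 4*x*exp(x*y) + 5*y - 4*exp(x + z)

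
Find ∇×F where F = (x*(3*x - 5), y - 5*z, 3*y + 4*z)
(8, 0, 0)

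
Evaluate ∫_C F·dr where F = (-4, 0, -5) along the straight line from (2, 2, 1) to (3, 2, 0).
1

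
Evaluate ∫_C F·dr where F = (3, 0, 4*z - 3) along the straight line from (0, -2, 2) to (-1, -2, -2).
9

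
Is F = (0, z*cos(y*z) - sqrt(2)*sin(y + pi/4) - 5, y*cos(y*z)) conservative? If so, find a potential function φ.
Yes, F is conservative. φ = -5*y + sin(y*z) + sqrt(2)*cos(y + pi/4)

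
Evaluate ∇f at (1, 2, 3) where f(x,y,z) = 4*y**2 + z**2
(0, 16, 6)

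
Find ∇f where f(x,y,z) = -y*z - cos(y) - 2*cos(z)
(0, -z + sin(y), -y + 2*sin(z))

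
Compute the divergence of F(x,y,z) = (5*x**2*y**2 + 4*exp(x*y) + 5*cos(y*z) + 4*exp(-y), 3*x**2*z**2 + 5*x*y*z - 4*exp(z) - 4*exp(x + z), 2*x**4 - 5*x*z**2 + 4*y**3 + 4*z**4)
10*x*y**2 - 5*x*z + 4*y*exp(x*y) + 16*z**3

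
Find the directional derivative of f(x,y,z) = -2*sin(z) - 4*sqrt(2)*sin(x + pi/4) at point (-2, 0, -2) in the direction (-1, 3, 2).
2*sqrt(14)*sin(2)/7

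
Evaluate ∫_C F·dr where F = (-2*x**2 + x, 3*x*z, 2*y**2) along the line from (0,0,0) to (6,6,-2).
-246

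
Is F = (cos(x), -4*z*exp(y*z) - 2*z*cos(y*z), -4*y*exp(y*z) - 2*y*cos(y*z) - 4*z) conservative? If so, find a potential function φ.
Yes, F is conservative. φ = -2*z**2 - 4*exp(y*z) + sin(x) - 2*sin(y*z)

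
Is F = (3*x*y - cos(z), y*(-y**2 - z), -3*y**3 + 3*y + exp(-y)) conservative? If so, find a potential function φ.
No, ∇×F = (-9*y**2 + y + 3 - exp(-y), sin(z), -3*x) ≠ 0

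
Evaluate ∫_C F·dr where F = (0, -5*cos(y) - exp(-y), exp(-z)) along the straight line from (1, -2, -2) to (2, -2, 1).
-(1 - exp(3))*exp(-1)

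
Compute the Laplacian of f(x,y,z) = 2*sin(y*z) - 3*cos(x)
-2*y**2*sin(y*z) - 2*z**2*sin(y*z) + 3*cos(x)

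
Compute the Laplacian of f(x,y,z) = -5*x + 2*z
0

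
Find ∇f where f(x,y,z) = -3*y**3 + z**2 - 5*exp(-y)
(0, -9*y**2 + 5*exp(-y), 2*z)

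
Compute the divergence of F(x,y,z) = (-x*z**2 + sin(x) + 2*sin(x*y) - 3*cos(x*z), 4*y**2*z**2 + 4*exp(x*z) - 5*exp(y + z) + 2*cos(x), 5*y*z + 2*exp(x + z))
8*y*z**2 + 2*y*cos(x*y) + 5*y - z**2 + 3*z*sin(x*z) + 2*exp(x + z) - 5*exp(y + z) + cos(x)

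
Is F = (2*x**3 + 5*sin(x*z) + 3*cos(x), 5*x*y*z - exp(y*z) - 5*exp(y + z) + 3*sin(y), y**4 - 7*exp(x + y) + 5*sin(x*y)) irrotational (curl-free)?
No, ∇×F = (-5*x*y + 5*x*cos(x*y) + 4*y**3 + y*exp(y*z) - 7*exp(x + y) + 5*exp(y + z), 5*x*cos(x*z) - 5*y*cos(x*y) + 7*exp(x + y), 5*y*z)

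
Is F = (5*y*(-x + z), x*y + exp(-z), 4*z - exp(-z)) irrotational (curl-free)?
No, ∇×F = (exp(-z), 5*y, 5*x + y - 5*z)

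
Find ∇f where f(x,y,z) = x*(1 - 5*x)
(1 - 10*x, 0, 0)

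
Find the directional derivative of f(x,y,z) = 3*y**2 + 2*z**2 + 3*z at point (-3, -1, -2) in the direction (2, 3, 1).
-23*sqrt(14)/14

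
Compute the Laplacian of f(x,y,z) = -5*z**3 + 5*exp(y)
-30*z + 5*exp(y)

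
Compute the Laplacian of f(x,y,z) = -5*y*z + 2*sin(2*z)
-8*sin(2*z)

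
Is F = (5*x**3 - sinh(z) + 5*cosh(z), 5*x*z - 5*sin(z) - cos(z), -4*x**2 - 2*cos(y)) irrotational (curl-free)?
No, ∇×F = (-5*x + 2*sin(y) - sin(z) + 5*cos(z), 8*x + 5*sinh(z) - cosh(z), 5*z)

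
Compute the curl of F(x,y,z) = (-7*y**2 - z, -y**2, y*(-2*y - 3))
(-4*y - 3, -1, 14*y)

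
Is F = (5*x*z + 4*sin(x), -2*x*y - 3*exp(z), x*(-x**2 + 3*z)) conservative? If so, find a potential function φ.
No, ∇×F = (3*exp(z), 3*x**2 + 5*x - 3*z, -2*y) ≠ 0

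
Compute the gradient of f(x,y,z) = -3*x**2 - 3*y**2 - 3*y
(-6*x, -6*y - 3, 0)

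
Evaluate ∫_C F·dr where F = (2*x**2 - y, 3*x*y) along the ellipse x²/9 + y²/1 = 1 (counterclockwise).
3*pi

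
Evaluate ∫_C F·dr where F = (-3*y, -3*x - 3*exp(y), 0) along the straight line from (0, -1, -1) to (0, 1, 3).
-6*sinh(1)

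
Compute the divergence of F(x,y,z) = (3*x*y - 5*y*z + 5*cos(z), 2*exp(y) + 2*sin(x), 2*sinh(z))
3*y + 2*exp(y) + 2*cosh(z)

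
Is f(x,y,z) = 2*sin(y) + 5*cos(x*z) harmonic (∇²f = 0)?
No, ∇²f = -5*x**2*cos(x*z) - 5*z**2*cos(x*z) - 2*sin(y)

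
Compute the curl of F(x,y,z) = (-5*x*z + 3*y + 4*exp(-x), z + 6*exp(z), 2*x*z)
(-6*exp(z) - 1, -5*x - 2*z, -3)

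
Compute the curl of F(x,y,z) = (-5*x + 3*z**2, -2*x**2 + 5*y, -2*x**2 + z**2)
(0, 4*x + 6*z, -4*x)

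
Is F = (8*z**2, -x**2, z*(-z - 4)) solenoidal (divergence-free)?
No, ∇·F = -2*z - 4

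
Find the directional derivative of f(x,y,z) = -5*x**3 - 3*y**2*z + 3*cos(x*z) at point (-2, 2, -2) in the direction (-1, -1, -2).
sqrt(6)*(10 - 3*sin(4))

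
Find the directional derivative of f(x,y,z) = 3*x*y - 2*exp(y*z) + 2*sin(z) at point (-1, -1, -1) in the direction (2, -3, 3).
3*sqrt(22)*(1 + 2*cos(1))/22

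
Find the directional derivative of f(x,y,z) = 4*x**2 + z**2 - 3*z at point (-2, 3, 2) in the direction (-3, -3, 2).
25*sqrt(22)/11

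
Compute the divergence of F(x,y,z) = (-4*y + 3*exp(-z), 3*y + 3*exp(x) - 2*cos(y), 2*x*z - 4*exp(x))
2*x + 2*sin(y) + 3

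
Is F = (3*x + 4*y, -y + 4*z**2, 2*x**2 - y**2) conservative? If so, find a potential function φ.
No, ∇×F = (-2*y - 8*z, -4*x, -4) ≠ 0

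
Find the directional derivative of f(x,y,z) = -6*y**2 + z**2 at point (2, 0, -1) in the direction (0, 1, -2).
4*sqrt(5)/5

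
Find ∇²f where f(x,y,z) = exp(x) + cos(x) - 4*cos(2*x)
exp(x) - cos(x) + 16*cos(2*x)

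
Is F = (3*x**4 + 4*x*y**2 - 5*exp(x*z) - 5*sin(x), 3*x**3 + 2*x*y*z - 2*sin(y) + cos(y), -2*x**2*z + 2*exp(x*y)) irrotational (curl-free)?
No, ∇×F = (2*x*(-y + exp(x*y)), 4*x*z - 5*x*exp(x*z) - 2*y*exp(x*y), 9*x**2 - 8*x*y + 2*y*z)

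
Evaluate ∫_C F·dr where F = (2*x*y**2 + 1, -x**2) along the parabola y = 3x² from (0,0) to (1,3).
5/2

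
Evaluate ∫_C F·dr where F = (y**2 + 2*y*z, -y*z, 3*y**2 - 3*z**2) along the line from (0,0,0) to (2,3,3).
9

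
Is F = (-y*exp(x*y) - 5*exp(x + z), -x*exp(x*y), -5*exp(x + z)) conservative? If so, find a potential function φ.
Yes, F is conservative. φ = -exp(x*y) - 5*exp(x + z)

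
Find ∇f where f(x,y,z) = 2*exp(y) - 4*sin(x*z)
(-4*z*cos(x*z), 2*exp(y), -4*x*cos(x*z))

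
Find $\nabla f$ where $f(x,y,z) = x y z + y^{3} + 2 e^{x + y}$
(y*z + 2*exp(x + y), x*z + 3*y**2 + 2*exp(x + y), x*y)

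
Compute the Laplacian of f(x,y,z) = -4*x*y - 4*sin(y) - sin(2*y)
4*sin(y) + 4*sin(2*y)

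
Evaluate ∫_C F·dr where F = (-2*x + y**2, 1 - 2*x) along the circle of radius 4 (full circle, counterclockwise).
-32*pi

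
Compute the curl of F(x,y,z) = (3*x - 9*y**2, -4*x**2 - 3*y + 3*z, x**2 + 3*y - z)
(0, -2*x, -8*x + 18*y)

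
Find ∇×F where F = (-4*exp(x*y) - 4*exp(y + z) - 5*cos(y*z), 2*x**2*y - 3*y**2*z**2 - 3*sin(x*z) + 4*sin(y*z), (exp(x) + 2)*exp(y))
(3*x*cos(x*z) + 6*y**2*z - 4*y*cos(y*z) + (exp(x) + 2)*exp(y), 5*y*sin(y*z) - exp(x + y) - 4*exp(y + z), 4*x*y + 4*x*exp(x*y) - 5*z*sin(y*z) - 3*z*cos(x*z) + 4*exp(y + z))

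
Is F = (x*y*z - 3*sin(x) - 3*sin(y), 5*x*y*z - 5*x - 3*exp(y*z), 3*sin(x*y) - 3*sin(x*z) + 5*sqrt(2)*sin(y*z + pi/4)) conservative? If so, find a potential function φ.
No, ∇×F = (-5*x*y + 3*x*cos(x*y) + 3*y*exp(y*z) + 5*sqrt(2)*z*cos(y*z + pi/4), x*y - 3*y*cos(x*y) + 3*z*cos(x*z), -x*z + 5*y*z + 3*cos(y) - 5) ≠ 0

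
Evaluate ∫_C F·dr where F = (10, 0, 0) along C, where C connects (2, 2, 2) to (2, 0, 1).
0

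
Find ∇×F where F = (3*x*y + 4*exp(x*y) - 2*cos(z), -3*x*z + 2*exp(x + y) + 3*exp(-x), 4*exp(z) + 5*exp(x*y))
(x*(5*exp(x*y) + 3), -5*y*exp(x*y) + 2*sin(z), -4*x*exp(x*y) - 3*x - 3*z + 2*exp(x + y) - 3*exp(-x))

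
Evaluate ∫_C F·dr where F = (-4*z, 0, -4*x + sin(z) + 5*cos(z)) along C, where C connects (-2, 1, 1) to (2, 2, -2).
-5*sin(2) - 5*sin(1) - cos(2) + cos(1) + 8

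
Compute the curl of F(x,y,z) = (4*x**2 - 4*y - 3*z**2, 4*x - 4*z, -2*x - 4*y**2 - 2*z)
(4 - 8*y, 2 - 6*z, 8)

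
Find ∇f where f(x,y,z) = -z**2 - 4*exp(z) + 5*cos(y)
(0, -5*sin(y), -2*z - 4*exp(z))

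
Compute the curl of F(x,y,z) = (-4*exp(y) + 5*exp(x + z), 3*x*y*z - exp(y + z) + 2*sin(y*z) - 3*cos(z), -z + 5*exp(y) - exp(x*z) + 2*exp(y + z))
(-3*x*y - 2*y*cos(y*z) + 5*exp(y) + 3*exp(y + z) - 3*sin(z), z*exp(x*z) + 5*exp(x + z), 3*y*z + 4*exp(y))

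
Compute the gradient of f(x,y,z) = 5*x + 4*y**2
(5, 8*y, 0)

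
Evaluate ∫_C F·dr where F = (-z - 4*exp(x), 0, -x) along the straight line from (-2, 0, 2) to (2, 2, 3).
-8*sinh(2) - 10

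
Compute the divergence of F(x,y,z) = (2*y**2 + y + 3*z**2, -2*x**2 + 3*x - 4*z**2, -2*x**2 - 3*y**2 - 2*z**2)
-4*z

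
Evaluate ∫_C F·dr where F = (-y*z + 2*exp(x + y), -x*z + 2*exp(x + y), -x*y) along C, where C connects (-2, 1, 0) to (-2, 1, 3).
6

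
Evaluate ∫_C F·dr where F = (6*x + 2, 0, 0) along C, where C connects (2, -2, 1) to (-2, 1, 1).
-8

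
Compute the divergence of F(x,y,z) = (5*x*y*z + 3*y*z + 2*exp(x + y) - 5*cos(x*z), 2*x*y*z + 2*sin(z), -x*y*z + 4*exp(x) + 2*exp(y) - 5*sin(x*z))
-x*y + 2*x*z - 5*x*cos(x*z) + 5*y*z + 5*z*sin(x*z) + 2*exp(x + y)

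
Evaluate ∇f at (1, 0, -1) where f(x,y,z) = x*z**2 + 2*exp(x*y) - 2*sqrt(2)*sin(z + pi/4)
(1, 2, -2*sqrt(2)*sin(pi/4 + 1) - 2)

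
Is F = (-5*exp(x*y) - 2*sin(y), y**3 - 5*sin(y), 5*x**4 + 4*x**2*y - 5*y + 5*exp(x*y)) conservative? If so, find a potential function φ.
No, ∇×F = (4*x**2 + 5*x*exp(x*y) - 5, -20*x**3 - 8*x*y - 5*y*exp(x*y), 5*x*exp(x*y) + 2*cos(y)) ≠ 0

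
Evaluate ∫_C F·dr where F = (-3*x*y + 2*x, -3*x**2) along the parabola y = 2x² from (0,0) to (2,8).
-68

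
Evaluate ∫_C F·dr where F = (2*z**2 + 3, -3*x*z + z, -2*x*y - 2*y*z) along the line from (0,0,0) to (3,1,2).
16/3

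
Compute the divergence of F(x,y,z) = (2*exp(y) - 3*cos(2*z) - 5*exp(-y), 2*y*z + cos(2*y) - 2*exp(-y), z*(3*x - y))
3*x - y + 2*z - 2*sin(2*y) + 2*exp(-y)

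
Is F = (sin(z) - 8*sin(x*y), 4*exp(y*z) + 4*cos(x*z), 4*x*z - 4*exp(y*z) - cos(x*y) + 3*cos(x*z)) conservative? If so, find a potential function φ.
No, ∇×F = (x*sin(x*y) + 4*x*sin(x*z) - 4*y*exp(y*z) - 4*z*exp(y*z), -y*sin(x*y) + 3*z*sin(x*z) - 4*z + cos(z), 8*x*cos(x*y) - 4*z*sin(x*z)) ≠ 0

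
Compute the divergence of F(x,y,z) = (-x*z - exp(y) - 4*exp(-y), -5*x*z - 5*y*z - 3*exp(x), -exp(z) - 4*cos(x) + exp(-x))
-6*z - exp(z)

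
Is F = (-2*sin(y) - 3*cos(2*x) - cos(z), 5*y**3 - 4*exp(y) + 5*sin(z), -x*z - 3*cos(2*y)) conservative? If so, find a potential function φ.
No, ∇×F = (6*sin(2*y) - 5*cos(z), z + sin(z), 2*cos(y)) ≠ 0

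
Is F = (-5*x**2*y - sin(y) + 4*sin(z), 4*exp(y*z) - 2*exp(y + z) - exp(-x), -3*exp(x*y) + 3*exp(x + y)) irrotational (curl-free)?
No, ∇×F = (-3*x*exp(x*y) - 4*y*exp(y*z) + 3*exp(x + y) + 2*exp(y + z), 3*y*exp(x*y) - 3*exp(x + y) + 4*cos(z), 5*x**2 + cos(y) + exp(-x))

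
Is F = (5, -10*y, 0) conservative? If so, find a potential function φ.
Yes, F is conservative. φ = 5*x - 5*y**2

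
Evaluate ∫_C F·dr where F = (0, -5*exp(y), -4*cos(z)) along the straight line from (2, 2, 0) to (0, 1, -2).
-5*E + 4*sin(2) + 5*exp(2)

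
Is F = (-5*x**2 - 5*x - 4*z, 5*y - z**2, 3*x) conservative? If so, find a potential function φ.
No, ∇×F = (2*z, -7, 0) ≠ 0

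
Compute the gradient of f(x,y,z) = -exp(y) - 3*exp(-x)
(3*exp(-x), -exp(y), 0)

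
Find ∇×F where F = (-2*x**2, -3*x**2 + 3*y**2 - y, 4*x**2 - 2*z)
(0, -8*x, -6*x)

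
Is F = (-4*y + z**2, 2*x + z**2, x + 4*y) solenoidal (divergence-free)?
Yes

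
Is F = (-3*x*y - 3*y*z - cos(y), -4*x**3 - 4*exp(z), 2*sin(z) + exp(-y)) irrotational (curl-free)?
No, ∇×F = (4*exp(z) - exp(-y), -3*y, -12*x**2 + 3*x + 3*z - sin(y))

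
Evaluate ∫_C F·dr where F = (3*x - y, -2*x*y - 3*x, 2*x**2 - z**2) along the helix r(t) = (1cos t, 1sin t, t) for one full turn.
-8*pi**3/3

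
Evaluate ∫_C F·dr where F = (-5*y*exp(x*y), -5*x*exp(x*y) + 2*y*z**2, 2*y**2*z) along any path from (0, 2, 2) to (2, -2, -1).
-7 - 5*exp(-4)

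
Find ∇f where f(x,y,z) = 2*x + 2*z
(2, 0, 2)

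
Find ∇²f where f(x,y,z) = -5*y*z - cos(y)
cos(y)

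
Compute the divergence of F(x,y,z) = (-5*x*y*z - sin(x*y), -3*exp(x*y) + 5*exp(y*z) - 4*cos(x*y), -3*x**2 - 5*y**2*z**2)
-3*x*exp(x*y) + 4*x*sin(x*y) - 10*y**2*z - 5*y*z - y*cos(x*y) + 5*z*exp(y*z)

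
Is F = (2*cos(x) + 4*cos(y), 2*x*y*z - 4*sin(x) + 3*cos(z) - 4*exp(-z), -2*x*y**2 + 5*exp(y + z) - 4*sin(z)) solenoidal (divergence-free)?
No, ∇·F = 2*x*z + 5*exp(y + z) - 2*sin(x) - 4*cos(z)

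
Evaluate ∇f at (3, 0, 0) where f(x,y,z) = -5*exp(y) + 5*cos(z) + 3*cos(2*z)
(0, -5, 0)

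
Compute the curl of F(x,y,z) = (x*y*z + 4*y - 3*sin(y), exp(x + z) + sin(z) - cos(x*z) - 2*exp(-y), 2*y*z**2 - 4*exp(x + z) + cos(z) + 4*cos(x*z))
(-x*sin(x*z) + 2*z**2 - exp(x + z) - cos(z), x*y + 4*z*sin(x*z) + 4*exp(x + z), -x*z + z*sin(x*z) + exp(x + z) + 3*cos(y) - 4)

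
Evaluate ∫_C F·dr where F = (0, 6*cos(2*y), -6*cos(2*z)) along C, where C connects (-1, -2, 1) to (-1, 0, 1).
3*sin(4)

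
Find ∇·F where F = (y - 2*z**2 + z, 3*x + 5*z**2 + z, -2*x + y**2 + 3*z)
3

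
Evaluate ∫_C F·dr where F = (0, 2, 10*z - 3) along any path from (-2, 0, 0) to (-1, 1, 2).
16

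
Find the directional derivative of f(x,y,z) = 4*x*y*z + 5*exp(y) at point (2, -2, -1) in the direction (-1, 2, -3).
sqrt(14)*(5 + 12*exp(2))*exp(-2)/7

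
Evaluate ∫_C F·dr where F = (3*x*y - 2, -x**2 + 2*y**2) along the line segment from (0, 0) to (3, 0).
-6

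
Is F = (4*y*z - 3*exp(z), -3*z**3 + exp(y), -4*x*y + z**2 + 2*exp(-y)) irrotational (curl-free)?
No, ∇×F = (-4*x + 9*z**2 - 2*exp(-y), 8*y - 3*exp(z), -4*z)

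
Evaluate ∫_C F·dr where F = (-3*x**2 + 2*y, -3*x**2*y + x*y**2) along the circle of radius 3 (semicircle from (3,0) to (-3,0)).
9*pi/8 + 54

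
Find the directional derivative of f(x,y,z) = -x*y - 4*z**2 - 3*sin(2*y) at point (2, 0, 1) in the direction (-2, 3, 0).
-24*sqrt(13)/13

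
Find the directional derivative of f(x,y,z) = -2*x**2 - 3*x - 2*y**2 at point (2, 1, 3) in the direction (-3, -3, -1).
45*sqrt(19)/19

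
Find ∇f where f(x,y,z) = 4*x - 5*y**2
(4, -10*y, 0)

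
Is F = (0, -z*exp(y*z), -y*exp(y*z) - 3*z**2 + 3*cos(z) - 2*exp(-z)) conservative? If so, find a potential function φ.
Yes, F is conservative. φ = -z**3 - exp(y*z) + 3*sin(z) + 2*exp(-z)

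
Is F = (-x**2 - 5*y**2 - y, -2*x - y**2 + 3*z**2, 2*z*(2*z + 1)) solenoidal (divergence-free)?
No, ∇·F = -2*x - 2*y + 8*z + 2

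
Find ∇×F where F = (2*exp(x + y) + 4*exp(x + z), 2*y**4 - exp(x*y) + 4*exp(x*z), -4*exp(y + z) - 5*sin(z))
(-4*x*exp(x*z) - 4*exp(y + z), 4*exp(x + z), -y*exp(x*y) + 4*z*exp(x*z) - 2*exp(x + y))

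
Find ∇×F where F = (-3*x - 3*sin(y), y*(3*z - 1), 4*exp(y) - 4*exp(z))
(-3*y + 4*exp(y), 0, 3*cos(y))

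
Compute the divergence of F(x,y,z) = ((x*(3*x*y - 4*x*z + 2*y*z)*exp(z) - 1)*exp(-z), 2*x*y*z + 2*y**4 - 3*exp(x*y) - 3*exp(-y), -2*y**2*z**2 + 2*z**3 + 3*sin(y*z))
6*x*y - 6*x*z - 3*x*exp(x*y) + 8*y**3 - 4*y**2*z + 2*y*z + 3*y*cos(y*z) + 6*z**2 + 3*exp(-y)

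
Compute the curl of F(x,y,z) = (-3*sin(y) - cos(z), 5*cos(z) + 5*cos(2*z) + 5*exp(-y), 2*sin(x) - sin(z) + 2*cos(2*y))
(-4*sin(2*y) + 5*sin(z) + 10*sin(2*z), sin(z) - 2*cos(x), 3*cos(y))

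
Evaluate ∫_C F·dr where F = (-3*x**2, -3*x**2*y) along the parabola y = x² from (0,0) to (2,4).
-72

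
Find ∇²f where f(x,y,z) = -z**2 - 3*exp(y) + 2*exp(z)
-3*exp(y) + 2*exp(z) - 2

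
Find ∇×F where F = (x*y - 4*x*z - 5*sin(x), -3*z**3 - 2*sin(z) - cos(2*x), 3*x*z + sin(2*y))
(9*z**2 + 2*cos(2*y) + 2*cos(z), -4*x - 3*z, -x + 2*sin(2*x))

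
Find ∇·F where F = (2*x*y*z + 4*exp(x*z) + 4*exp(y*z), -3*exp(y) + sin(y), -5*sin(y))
2*y*z + 4*z*exp(x*z) - 3*exp(y) + cos(y)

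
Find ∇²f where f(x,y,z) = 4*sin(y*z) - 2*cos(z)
-4*y**2*sin(y*z) - 4*z**2*sin(y*z) + 2*cos(z)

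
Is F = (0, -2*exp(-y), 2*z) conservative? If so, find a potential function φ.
Yes, F is conservative. φ = z**2 + 2*exp(-y)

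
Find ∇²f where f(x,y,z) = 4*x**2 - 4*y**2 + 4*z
0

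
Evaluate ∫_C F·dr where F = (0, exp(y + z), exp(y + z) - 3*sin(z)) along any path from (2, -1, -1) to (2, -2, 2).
-3*cos(1) + 3*cos(2) - exp(-2) + 1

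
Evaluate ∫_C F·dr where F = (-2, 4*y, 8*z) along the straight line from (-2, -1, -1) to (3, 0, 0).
-16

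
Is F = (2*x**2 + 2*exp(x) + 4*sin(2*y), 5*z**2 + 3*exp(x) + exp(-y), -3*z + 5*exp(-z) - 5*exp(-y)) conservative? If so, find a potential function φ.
No, ∇×F = (-10*z + 5*exp(-y), 0, 3*exp(x) - 8*cos(2*y)) ≠ 0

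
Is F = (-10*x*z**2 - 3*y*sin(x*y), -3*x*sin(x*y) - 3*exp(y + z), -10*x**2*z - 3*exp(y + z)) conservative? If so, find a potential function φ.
Yes, F is conservative. φ = -5*x**2*z**2 - 3*exp(y + z) + 3*cos(x*y)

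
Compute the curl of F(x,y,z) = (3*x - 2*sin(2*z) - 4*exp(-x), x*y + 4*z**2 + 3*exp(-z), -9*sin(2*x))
(-8*z + 3*exp(-z), 18*cos(2*x) - 4*cos(2*z), y)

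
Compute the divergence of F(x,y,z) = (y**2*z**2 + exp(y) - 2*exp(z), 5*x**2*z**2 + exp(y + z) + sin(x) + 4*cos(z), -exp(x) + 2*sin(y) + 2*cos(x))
exp(y + z)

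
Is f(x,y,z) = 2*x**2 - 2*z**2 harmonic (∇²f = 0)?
Yes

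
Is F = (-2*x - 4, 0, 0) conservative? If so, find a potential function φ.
Yes, F is conservative. φ = x*(-x - 4)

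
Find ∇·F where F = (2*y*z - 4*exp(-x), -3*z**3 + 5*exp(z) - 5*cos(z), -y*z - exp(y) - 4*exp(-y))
-y + 4*exp(-x)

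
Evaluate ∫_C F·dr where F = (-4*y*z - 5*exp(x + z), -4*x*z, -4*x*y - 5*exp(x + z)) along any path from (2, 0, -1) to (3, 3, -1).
-5*exp(2) + 5*E + 36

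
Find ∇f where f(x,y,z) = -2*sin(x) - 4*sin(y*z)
(-2*cos(x), -4*z*cos(y*z), -4*y*cos(y*z))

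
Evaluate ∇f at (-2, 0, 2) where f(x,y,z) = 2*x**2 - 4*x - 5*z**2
(-12, 0, -20)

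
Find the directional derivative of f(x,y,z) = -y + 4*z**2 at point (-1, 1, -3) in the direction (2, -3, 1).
-3*sqrt(14)/2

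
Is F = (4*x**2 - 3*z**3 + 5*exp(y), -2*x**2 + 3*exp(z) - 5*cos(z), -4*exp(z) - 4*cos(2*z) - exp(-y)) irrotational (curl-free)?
No, ∇×F = (-3*exp(z) - 5*sin(z) + exp(-y), -9*z**2, -4*x - 5*exp(y))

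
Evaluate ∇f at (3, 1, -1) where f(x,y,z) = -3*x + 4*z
(-3, 0, 4)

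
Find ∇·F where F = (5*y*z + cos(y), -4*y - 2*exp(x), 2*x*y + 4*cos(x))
-4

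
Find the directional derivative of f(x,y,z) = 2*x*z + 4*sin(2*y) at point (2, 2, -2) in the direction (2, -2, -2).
-8*sqrt(3)*(cos(4) + 1)/3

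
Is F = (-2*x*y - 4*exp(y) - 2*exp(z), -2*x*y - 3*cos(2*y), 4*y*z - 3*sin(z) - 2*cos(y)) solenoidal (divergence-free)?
No, ∇·F = -2*x + 2*y + 6*sin(2*y) - 3*cos(z)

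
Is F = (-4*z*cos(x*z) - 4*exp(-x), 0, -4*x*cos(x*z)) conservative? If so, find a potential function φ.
Yes, F is conservative. φ = -4*sin(x*z) + 4*exp(-x)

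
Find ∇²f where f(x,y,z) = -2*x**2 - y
-4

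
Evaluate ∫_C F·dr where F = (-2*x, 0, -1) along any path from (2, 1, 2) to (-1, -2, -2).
7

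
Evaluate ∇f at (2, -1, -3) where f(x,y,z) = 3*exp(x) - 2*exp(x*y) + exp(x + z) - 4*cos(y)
((2 + E + 3*exp(4))*exp(-2), -4*sin(1) - 4*exp(-2), exp(-1))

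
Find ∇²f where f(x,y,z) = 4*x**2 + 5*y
8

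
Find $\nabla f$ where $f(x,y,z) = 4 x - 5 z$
(4, 0, -5)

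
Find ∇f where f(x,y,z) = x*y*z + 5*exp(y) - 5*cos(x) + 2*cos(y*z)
(y*z + 5*sin(x), x*z - 2*z*sin(y*z) + 5*exp(y), y*(x - 2*sin(y*z)))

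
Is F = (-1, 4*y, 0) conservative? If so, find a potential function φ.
Yes, F is conservative. φ = -x + 2*y**2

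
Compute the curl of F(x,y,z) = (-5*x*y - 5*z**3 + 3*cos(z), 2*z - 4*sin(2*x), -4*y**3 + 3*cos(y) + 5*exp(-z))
(-12*y**2 - 3*sin(y) - 2, -15*z**2 - 3*sin(z), 5*x - 8*cos(2*x))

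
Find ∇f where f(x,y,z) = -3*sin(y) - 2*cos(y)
(0, 2*sin(y) - 3*cos(y), 0)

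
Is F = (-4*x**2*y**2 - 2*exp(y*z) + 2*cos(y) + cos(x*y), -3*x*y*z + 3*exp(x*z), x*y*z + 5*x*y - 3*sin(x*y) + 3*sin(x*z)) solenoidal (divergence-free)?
No, ∇·F = -8*x*y**2 + x*y - 3*x*z + 3*x*cos(x*z) - y*sin(x*y)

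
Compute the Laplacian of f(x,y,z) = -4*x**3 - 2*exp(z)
-24*x - 2*exp(z)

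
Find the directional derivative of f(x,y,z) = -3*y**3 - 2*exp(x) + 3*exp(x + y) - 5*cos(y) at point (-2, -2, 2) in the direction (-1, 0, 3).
sqrt(10)*(-3 + 2*exp(2))*exp(-4)/10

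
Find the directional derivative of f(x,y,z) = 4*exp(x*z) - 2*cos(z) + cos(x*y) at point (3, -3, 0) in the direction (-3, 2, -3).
3*sqrt(22)*(-12 + 5*sin(9))/22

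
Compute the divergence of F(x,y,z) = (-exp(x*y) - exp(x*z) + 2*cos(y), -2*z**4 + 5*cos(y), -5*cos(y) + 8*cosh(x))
-y*exp(x*y) - z*exp(x*z) - 5*sin(y)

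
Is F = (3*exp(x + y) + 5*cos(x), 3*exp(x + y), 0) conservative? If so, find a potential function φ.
Yes, F is conservative. φ = 3*exp(x + y) + 5*sin(x)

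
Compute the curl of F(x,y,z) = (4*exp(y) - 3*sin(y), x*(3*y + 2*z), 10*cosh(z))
(-2*x, 0, 3*y + 2*z - 4*exp(y) + 3*cos(y))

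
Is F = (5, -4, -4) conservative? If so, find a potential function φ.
Yes, F is conservative. φ = 5*x - 4*y - 4*z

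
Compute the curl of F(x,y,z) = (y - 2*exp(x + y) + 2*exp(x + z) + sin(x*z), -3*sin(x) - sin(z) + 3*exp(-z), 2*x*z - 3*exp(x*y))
(-3*x*exp(x*y) + cos(z) + 3*exp(-z), x*cos(x*z) + 3*y*exp(x*y) - 2*z + 2*exp(x + z), 2*exp(x + y) - 3*cos(x) - 1)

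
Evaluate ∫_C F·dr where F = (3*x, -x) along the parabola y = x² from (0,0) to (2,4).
2/3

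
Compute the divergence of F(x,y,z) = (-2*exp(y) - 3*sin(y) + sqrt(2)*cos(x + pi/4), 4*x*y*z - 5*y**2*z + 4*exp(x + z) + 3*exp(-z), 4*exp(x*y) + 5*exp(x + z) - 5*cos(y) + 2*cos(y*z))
4*x*z - 10*y*z - 2*y*sin(y*z) + 5*exp(x + z) - sqrt(2)*sin(x + pi/4)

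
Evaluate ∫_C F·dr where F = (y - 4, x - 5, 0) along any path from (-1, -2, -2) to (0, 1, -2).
-21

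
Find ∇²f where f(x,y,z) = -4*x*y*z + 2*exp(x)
2*exp(x)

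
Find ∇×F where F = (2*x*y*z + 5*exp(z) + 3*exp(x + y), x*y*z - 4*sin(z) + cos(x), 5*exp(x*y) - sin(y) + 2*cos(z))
(-x*y + 5*x*exp(x*y) - cos(y) + 4*cos(z), 2*x*y - 5*y*exp(x*y) + 5*exp(z), -2*x*z + y*z - 3*exp(x + y) - sin(x))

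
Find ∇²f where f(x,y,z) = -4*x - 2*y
0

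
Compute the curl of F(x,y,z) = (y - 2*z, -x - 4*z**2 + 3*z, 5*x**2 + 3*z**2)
(8*z - 3, -10*x - 2, -2)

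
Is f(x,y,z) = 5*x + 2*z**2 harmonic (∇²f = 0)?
No, ∇²f = 4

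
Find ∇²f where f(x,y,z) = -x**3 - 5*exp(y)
-6*x - 5*exp(y)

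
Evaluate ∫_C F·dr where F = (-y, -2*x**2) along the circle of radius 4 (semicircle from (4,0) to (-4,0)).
8*pi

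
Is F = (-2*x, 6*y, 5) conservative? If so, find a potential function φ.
Yes, F is conservative. φ = -x**2 + 3*y**2 + 5*z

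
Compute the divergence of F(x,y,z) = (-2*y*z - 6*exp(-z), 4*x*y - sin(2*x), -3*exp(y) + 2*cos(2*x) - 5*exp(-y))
4*x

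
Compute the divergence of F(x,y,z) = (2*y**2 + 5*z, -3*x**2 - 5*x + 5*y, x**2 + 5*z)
10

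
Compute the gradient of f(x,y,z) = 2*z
(0, 0, 2)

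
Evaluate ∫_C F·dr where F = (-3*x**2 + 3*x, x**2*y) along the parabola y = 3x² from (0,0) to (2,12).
190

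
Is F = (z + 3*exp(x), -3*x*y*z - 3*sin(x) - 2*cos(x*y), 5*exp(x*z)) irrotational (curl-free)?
No, ∇×F = (3*x*y, -5*z*exp(x*z) + 1, -3*y*z + 2*y*sin(x*y) - 3*cos(x))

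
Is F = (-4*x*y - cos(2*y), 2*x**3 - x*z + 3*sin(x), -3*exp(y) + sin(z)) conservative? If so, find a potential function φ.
No, ∇×F = (x - 3*exp(y), 0, 6*x**2 + 4*x - z - 2*sin(2*y) + 3*cos(x)) ≠ 0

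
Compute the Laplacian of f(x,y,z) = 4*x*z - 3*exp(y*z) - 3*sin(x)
-3*y**2*exp(y*z) - 3*z**2*exp(y*z) + 3*sin(x)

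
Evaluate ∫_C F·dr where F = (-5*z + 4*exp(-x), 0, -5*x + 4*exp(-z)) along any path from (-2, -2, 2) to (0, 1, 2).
-24 + 4*exp(2)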